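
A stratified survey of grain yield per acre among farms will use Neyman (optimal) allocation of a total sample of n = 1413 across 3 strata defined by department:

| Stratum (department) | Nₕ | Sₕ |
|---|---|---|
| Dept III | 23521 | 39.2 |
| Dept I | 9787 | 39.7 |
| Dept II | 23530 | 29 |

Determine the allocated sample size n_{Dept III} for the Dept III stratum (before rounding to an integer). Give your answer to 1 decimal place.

Neyman allocation: nₕ = n·NₕSₕ / Σⱼ NⱼSⱼ.
Σ NⱼSⱼ = 23521·39.2 + 9787·39.7 + 23530·29 = 1.9929371 × 10^6.
n_{Dept III} = 1413·23521·39.2 / (1.9929371 × 10^6) = 653.7.

653.7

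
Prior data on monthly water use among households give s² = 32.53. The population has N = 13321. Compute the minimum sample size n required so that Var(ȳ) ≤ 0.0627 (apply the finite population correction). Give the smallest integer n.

500

Without fpc, n₀ = s²/D = 32.53/0.0627 = 518.8198.
With fpc, (1 − n/N)·s²/n ≤ D requires n ≥ n₀/(1 + n₀/N) = 518.8198/(1 + 518.8198/13321) = 499.3706.
Rounding up, n = 500.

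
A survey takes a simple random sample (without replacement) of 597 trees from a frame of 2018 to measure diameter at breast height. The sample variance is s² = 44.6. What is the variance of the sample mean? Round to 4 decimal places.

Under SRS without replacement, Var(ȳ) = (1 − f)·s²/n with f = n/N = 597/2018 = 0.29583746.
Var(ȳ) = (1 − 0.29583746)·44.6/597 = 0.70416254·0.074706868 = 0.052605777.

0.0526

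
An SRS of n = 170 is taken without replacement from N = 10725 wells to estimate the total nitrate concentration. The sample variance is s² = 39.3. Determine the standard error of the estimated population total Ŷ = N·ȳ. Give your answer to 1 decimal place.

Var(Ŷ) = N²·Var(ȳ) = N²·(1 − n/N)·s²/n.
f = 170/10725 = 0.01585082; Var(ȳ) = 0.98414918·39.3/170 = 0.22751213.
Var(Ŷ) = 10725² · 0.22751213 = 2.6169725 × 10^7.
SE(Ŷ) = √(2.6169725 × 10^7) = 5115.6.

5115.6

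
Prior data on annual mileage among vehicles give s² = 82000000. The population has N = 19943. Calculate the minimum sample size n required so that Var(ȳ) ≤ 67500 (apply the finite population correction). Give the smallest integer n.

Without fpc, n₀ = s²/D = 82000000/67500 = 1214.8148.
With fpc, (1 − n/N)·s²/n ≤ D requires n ≥ n₀/(1 + n₀/N) = 1214.8148/(1 + 1214.8148/19943) = 1145.0640.
Rounding up, n = 1146.

1146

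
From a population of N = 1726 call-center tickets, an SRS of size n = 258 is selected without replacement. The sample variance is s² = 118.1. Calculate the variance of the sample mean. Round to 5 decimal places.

0.38933

Under SRS without replacement, Var(ȳ) = (1 − f)·s²/n with f = n/N = 258/1726 = 0.14947856.
Var(ȳ) = (1 − 0.14947856)·118.1/258 = 0.85052144·0.45775194 = 0.38932784.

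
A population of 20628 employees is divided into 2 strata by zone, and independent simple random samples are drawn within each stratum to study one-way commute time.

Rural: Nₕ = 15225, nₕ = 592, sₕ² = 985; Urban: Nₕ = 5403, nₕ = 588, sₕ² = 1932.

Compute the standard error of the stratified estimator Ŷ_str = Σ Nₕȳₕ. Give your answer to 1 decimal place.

21358.0

Var(Ŷ_str) = Σₕ Nₕ²(1 − fₕ)sₕ²/nₕ.
Rural: 15225²·(1 − 592/15225)·985/592 = 3.7068516 × 10^8.
Urban: 5403²·(1 − 588/5403)·1932/588 = 8.5479319 × 10^7.
Sum = 4.5616448 × 10^8.
SE = √(4.5616448 × 10^8) = 21358.0.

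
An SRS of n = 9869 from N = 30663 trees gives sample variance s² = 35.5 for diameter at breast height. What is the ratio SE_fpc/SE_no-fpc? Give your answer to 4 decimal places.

0.8235

f = n/N = 9869/30663 = 0.32185370.
SE_no-fpc = √(s²/n) = 0.059976014; SE_fpc = √((1−f)s²/n) = 0.049390031.
Ratio = √(1−f) = 0.82349639.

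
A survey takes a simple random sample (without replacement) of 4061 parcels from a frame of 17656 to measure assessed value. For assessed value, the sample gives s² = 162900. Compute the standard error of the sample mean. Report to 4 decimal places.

5.5576

Under SRS without replacement, Var(ȳ) = (1 − f)·s²/n with f = n/N = 4061/17656 = 0.23000680.
Var(ȳ) = (1 − 0.23000680)·162900/4061 = 0.76999320·40.113273 = 30.886947.
SE(ȳ) = √(30.886947) = 5.5576.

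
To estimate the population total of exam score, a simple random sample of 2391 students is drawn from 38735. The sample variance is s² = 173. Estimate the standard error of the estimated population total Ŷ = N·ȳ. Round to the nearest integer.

10093

Var(Ŷ) = N²·Var(ȳ) = N²·(1 − n/N)·s²/n.
f = 2391/38735 = 0.06172712; Var(ȳ) = 0.93827288·173/2391 = 0.067888418.
Var(Ŷ) = 38735² · 0.067888418 = 1.018598 × 10^8.
SE(Ŷ) = √(1.018598 × 10^8) = 10093.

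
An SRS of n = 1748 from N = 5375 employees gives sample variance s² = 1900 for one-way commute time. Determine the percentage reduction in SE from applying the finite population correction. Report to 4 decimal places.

f = n/N = 1748/5375 = 0.32520930.
SE_no-fpc = √(s²/n) = 1.0425721; SE_fpc = √((1−f)s²/n) = 0.85642755.
Ratio = √(1−f) = 0.82145645. Reduction = 100·(1 − 0.82145645) = 17.8544%.

17.8544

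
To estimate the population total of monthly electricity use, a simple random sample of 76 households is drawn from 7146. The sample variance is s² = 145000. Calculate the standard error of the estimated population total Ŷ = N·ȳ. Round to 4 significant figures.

310500

Var(Ŷ) = N²·Var(ȳ) = N²·(1 − n/N)·s²/n.
f = 76/7146 = 0.01063532; Var(ȳ) = 0.98936468·145000/76 = 1887.6037.
Var(Ŷ) = 7146² · 1887.6037 = 9.6391079 × 10^10.
SE(Ŷ) = √(9.6391079 × 10^10) = 310500.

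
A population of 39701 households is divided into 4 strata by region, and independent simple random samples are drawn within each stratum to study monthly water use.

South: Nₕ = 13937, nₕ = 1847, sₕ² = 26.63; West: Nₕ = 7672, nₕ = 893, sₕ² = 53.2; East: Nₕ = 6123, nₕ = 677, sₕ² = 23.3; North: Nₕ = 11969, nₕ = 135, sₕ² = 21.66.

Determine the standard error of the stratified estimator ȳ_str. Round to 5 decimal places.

Var(ȳ_str) = Σₕ Wₕ²(1 − fₕ)sₕ²/nₕ with Wₕ = Nₕ/N, N = 39701.
South: Wₕ = 0.35104909; term = 0.35104909²·(1 − 0.13252493)·26.63/1847 = 0.0015413348.
West: Wₕ = 0.19324450; term = 0.19324450²·(1 − 0.11639729)·53.2/893 = 0.0019657646.
East: Wₕ = 0.15422785; term = 0.15422785²·(1 − 0.11056672)·23.3/677 = 7.2812553 × 10^-4.
North: Wₕ = 0.30147855; term = 0.30147855²·(1 − 0.01127914)·21.66/135 = 0.014418206.
Sum = 0.018653431.
SE = √(0.018653431) = 0.13658.

0.13658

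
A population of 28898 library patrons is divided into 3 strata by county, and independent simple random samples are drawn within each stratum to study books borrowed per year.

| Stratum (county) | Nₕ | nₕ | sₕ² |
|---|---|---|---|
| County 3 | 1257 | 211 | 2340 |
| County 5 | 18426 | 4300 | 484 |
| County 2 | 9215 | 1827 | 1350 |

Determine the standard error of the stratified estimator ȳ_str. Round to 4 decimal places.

0.3358

Var(ȳ_str) = Σₕ Wₕ²(1 − fₕ)sₕ²/nₕ with Wₕ = Nₕ/N, N = 28898.
County 3: Wₕ = 0.04349782; term = 0.04349782²·(1 − 0.16785998)·2340/211 = 0.017460826.
County 5: Wₕ = 0.63762198; term = 0.63762198²·(1 − 0.23336590)·484/4300 = 0.035082586.
County 2: Wₕ = 0.31888020; term = 0.31888020²·(1 − 0.19826370)·1350/1827 = 0.060239572.
Sum = 0.11278298.
SE = √(0.11278298) = 0.3358.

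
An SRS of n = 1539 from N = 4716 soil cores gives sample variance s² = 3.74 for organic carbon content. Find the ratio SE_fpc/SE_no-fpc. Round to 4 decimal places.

0.8208

f = n/N = 1539/4716 = 0.32633588.
SE_no-fpc = √(s²/n) = 0.049296546; SE_fpc = √((1−f)s²/n) = 0.040461148.
Ratio = √(1−f) = 0.82077044.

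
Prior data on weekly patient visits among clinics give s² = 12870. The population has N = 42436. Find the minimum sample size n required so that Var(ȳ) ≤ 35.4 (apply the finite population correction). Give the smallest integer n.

361

Without fpc, n₀ = s²/D = 12870/35.4 = 363.5593.
With fpc, (1 − n/N)·s²/n ≤ D requires n ≥ n₀/(1 + n₀/N) = 363.5593/(1 + 363.5593/42436) = 360.4711.
Rounding up, n = 361.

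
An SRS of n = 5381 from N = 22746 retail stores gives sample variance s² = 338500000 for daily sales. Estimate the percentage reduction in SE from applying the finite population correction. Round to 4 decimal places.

f = n/N = 5381/22746 = 0.23656907.
SE_no-fpc = √(s²/n) = 250.81173; SE_fpc = √((1−f)s²/n) = 219.14558.
Ratio = √(1−f) = 0.87374535. Reduction = 100·(1 − 0.87374535) = 12.6255%.

12.6255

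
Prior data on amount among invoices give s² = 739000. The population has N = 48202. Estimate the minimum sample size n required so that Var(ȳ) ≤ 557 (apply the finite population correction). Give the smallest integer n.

1292

Without fpc, n₀ = s²/D = 739000/557 = 1326.7504.
With fpc, (1 − n/N)·s²/n ≤ D requires n ≥ n₀/(1 + n₀/N) = 1326.7504/(1 + 1326.7504/48202) = 1291.2101.
Rounding up, n = 1292.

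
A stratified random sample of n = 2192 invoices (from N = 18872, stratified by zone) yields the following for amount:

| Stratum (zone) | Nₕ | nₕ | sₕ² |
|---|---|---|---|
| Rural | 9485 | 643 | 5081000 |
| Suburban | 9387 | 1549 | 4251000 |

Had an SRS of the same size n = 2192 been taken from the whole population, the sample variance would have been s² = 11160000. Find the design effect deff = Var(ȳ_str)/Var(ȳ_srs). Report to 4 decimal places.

0.5395

Var(ȳ_str) = Σ Wₕ²(1−fₕ)sₕ²/nₕ with Wₕ = Nₕ/18872:
  Rural: (9485/18872)²·(1−643/9485)·5081000/643 = 1860.7594
  Suburban: (9387/18872)²·(1−1549/9387)·4251000/1549 = 566.93845
  → Var(ȳ_str) = 2427.6979.
Var(ȳ_srs) = (1 − 2192/18872)·11160000/2192 = 4499.8886.
deff = 2427.6979 / 4499.8886 = 0.5395.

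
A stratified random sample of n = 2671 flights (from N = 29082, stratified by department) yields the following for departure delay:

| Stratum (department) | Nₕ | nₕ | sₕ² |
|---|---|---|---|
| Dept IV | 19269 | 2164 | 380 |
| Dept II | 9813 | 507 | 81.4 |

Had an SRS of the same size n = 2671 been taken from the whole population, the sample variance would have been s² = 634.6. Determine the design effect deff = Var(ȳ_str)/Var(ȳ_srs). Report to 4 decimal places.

0.3975

Var(ȳ_str) = Σ Wₕ²(1−fₕ)sₕ²/nₕ with Wₕ = Nₕ/29082:
  Dept IV: (19269/29082)²·(1−2164/19269)·380/2164 = 0.06843213
  Dept II: (9813/29082)²·(1−507/9813)·81.4/507 = 0.017335356
  → Var(ȳ_str) = 0.085767486.
Var(ȳ_srs) = (1 − 2671/29082)·634.6/2671 = 0.21576786.
deff = 0.085767486 / 0.21576786 = 0.3975.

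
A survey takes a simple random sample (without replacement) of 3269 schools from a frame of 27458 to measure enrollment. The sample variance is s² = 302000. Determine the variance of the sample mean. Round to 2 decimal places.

81.38

Under SRS without replacement, Var(ȳ) = (1 − f)·s²/n with f = n/N = 3269/27458 = 0.11905456.
Var(ȳ) = (1 − 0.11905456)·302000/3269 = 0.88094544·92.382992 = 81.384376.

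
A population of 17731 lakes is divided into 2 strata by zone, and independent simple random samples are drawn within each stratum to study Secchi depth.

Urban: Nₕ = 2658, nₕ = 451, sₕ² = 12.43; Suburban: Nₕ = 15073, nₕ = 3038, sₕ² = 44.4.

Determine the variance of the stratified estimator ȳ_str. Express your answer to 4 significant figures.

Var(ȳ_str) = Σₕ Wₕ²(1 − fₕ)sₕ²/nₕ with Wₕ = Nₕ/N, N = 17731.
Urban: Wₕ = 0.14990694; term = 0.14990694²·(1 − 0.16967645)·12.43/451 = 5.1426319 × 10^-4.
Suburban: Wₕ = 0.85009306; term = 0.85009306²·(1 − 0.20155244)·44.4/3038 = 0.0084328531.
Sum = 0.0089471163.

0.008947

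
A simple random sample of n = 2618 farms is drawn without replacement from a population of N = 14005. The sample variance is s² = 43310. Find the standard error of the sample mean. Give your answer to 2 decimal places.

3.67

Under SRS without replacement, Var(ȳ) = (1 − f)·s²/n with f = n/N = 2618/14005 = 0.18693324.
Var(ȳ) = (1 − 0.18693324)·43310/2618 = 0.81306676·16.543163 = 13.450696.
SE(ȳ) = √(13.450696) = 3.67.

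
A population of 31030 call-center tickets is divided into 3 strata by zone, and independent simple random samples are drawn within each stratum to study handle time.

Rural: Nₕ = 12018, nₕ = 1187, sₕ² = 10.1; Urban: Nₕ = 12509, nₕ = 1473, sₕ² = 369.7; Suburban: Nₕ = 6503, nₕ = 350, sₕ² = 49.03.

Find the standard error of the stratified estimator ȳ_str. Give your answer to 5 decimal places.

Var(ȳ_str) = Σₕ Wₕ²(1 − fₕ)sₕ²/nₕ with Wₕ = Nₕ/N, N = 31030.
Rural: Wₕ = 0.38730261; term = 0.38730261²·(1 − 0.09876851)·10.1/1187 = 0.0011502914.
Urban: Wₕ = 0.40312601; term = 0.40312601²·(1 − 0.11775522)·369.7/1473 = 0.035984663.
Suburban: Wₕ = 0.20957138; term = 0.20957138²·(1 − 0.05382131)·49.03/350 = 0.0058214473.
Sum = 0.042956402.
SE = √(0.042956402) = 0.20726.

0.20726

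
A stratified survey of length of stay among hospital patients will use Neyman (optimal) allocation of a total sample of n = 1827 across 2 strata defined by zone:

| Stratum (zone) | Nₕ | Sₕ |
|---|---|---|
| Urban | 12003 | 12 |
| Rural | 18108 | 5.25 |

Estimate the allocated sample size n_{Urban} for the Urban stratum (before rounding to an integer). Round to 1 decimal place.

Neyman allocation: nₕ = n·NₕSₕ / Σⱼ NⱼSⱼ.
Σ NⱼSⱼ = 12003·12 + 18108·5.25 = 239103.
n_{Urban} = 1827·12003·12 / 239103 = 1100.6.

1100.6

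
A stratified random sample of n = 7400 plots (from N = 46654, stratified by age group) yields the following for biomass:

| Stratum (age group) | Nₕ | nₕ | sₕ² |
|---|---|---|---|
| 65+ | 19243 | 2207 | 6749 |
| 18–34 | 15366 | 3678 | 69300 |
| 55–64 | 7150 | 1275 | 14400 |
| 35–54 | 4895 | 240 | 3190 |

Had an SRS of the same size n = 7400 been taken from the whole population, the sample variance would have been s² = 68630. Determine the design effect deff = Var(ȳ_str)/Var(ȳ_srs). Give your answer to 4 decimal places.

Var(ȳ_str) = Σ Wₕ²(1−fₕ)sₕ²/nₕ with Wₕ = Nₕ/46654:
  65+: (19243/46654)²·(1−2207/19243)·6749/2207 = 0.46057434
  18–34: (15366/46654)²·(1−3678/15366)·69300/3678 = 1.5546935
  55–64: (7150/46654)²·(1−1275/7150)·14400/1275 = 0.21796585
  35–54: (4895/46654)²·(1−240/4895)·3190/240 = 0.13914707
  → Var(ȳ_str) = 2.3723808.
Var(ȳ_srs) = (1 − 7400/46654)·68630/7400 = 7.8032822.
deff = 2.3723808 / 7.8032822 = 0.3040.

0.3040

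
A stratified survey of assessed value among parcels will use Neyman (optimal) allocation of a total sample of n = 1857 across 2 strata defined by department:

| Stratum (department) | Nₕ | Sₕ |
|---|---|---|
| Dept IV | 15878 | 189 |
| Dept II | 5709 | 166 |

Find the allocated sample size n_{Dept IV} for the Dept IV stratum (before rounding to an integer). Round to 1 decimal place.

Neyman allocation: nₕ = n·NₕSₕ / Σⱼ NⱼSⱼ.
Σ NⱼSⱼ = 15878·189 + 5709·166 = 3.948636 × 10^6.
n_{Dept IV} = 1857·15878·189 / (3.948636 × 10^6) = 1411.3.

1411.3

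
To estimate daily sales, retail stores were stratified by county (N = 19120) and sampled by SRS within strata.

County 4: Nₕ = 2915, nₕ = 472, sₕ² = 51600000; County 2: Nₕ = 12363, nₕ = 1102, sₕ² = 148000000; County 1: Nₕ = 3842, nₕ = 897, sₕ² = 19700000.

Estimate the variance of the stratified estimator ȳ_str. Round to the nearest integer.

Var(ȳ_str) = Σₕ Wₕ²(1 − fₕ)sₕ²/nₕ with Wₕ = Nₕ/N, N = 19120.
County 4: Wₕ = 0.15245816; term = 0.15245816²·(1 − 0.16192110)·51600000/472 = 2129.58.
County 2: Wₕ = 0.64660042; term = 0.64660042²·(1 − 0.08913694)·148000000/1102 = 51145.234.
County 1: Wₕ = 0.20094142; term = 0.20094142²·(1 − 0.23347215)·19700000/897 = 679.73662.
Sum = 53954.551.

53955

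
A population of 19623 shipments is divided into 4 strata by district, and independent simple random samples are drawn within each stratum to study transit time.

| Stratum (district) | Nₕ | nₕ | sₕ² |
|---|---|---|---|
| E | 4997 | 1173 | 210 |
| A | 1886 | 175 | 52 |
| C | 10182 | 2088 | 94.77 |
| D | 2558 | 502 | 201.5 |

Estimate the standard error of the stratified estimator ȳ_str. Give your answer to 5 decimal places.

Var(ȳ_str) = Σₕ Wₕ²(1 − fₕ)sₕ²/nₕ with Wₕ = Nₕ/N, N = 19623.
E: Wₕ = 0.25465016; term = 0.25465016²·(1 − 0.23474084)·210/1173 = 0.0088841873.
A: Wₕ = 0.09611171; term = 0.09611171²·(1 − 0.09278897)·52/175 = 0.0024901539.
C: Wₕ = 0.51888091; term = 0.51888091²·(1 − 0.20506777)·94.77/2088 = 0.0097141738.
D: Wₕ = 0.13035723; term = 0.13035723²·(1 − 0.19624707)·201.5/502 = 0.0054823174.
Sum = 0.026570832.
SE = √(0.026570832) = 0.16301.

0.16301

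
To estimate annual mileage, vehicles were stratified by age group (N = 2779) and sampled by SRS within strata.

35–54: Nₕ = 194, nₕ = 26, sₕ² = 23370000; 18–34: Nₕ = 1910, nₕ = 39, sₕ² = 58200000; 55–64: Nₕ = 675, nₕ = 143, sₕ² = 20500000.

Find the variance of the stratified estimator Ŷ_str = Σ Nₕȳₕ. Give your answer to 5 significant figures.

Var(Ŷ_str) = Σₕ Nₕ²(1 − fₕ)sₕ²/nₕ.
35–54: 194²·(1 − 26/194)·23370000/26 = 2.9295194 × 10^10.
18–34: 1910²·(1 − 39/1910)·58200000/39 = 5.3329257 × 10^12.
55–64: 675²·(1 − 143/675)·20500000/143 = 5.1479371 × 10^10.
Sum = 5.4137003 × 10^12.

5.4137 × 10^12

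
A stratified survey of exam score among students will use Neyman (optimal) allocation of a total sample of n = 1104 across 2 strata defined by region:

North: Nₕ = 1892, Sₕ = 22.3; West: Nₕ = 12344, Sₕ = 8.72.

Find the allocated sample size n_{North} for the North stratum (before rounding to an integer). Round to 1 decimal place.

310.9

Neyman allocation: nₕ = n·NₕSₕ / Σⱼ NⱼSⱼ.
Σ NⱼSⱼ = 1892·22.3 + 12344·8.72 = 149831.28.
n_{North} = 1104·1892·22.3 / 149831.28 = 310.9.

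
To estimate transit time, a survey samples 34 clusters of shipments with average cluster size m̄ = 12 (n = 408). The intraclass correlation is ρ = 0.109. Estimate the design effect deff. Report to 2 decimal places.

deff = 1 + (12 − 1)·0.109 = 1 + 1.199 = 2.199.

2.20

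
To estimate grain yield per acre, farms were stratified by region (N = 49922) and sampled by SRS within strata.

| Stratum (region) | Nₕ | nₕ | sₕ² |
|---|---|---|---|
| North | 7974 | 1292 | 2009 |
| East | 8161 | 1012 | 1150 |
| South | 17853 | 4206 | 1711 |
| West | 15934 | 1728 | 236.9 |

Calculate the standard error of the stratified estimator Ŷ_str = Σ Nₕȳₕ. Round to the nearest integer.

16712

Var(Ŷ_str) = Σₕ Nₕ²(1 − fₕ)sₕ²/nₕ.
North: 7974²·(1 − 1292/7974)·2009/1292 = 8.2851452 × 10^7.
East: 8161²·(1 − 1012/8161)·1150/1012 = 6.6298851 × 10^7.
South: 17853²·(1 − 4206/17853)·1711/4206 = 9.9112661 × 10^7.
West: 15934²·(1 − 1728/15934)·236.9/1728 = 3.1032584 × 10^7.
Sum = 2.7929555 × 10^8.
SE = √(2.7929555 × 10^8) = 16712.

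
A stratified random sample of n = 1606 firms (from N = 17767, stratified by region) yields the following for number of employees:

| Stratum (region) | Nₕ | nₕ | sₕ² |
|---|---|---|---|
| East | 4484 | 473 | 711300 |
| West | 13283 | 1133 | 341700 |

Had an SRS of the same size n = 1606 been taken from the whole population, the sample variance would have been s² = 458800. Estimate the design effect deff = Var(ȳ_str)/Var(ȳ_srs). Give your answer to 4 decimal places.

0.9231

Var(ȳ_str) = Σ Wₕ²(1−fₕ)sₕ²/nₕ with Wₕ = Nₕ/17767:
  East: (4484/17767)²·(1−473/4484)·711300/473 = 85.680448
  West: (13283/17767)²·(1−1133/13283)·341700/1133 = 154.1911
  → Var(ȳ_str) = 239.87155.
Var(ȳ_srs) = (1 − 1606/17767)·458800/1606 = 259.85555.
deff = 239.87155 / 259.85555 = 0.9231.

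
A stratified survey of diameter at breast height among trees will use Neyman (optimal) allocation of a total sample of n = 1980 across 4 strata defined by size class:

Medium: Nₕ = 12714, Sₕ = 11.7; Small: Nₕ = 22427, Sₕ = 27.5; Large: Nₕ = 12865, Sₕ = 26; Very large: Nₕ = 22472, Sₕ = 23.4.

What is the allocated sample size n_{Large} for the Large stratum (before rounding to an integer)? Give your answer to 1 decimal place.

Neyman allocation: nₕ = n·NₕSₕ / Σⱼ NⱼSⱼ.
Σ NⱼSⱼ = 12714·11.7 + 22427·27.5 + 12865·26 + 22472·23.4 = 1.6258311 × 10^6.
n_{Large} = 1980·12865·26 / (1.6258311 × 10^6) = 407.4.

407.4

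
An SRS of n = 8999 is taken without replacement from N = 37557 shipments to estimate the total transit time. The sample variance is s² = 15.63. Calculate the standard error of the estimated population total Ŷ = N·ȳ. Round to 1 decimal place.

1364.9

Var(Ŷ) = N²·Var(ȳ) = N²·(1 − n/N)·s²/n.
f = 8999/37557 = 0.23960913; Var(ȳ) = 0.76039087·15.63/8999 = 0.0013206922.
Var(Ŷ) = 37557² · 0.0013206922 = 1.8628737 × 10^6.
SE(Ŷ) = √(1.8628737 × 10^6) = 1364.9.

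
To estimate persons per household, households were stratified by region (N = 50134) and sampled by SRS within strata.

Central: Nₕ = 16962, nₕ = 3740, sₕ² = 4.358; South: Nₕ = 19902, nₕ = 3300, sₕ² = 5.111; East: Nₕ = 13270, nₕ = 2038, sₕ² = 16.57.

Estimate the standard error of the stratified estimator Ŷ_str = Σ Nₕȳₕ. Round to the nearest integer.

Var(Ŷ_str) = Σₕ Nₕ²(1 − fₕ)sₕ²/nₕ.
Central: 16962²·(1 − 3740/16962)·4.358/3740 = 261330.34.
South: 19902²·(1 − 3300/19902)·5.111/3300 = 511739.66.
East: 13270²·(1 − 2038/13270)·16.57/2038 = 1.211843 × 10^6.
Sum = 1.984913 × 10^6.
SE = √(1.984913 × 10^6) = 1409.

1409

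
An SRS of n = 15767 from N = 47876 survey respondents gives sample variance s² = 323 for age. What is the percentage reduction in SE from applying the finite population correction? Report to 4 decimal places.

f = n/N = 15767/47876 = 0.32932994.
SE_no-fpc = √(s²/n) = 0.1431287; SE_fpc = √((1−f)s²/n) = 0.11721446.
Ratio = √(1−f) = 0.81894448. Reduction = 100·(1 − 0.81894448) = 18.1056%.

18.1056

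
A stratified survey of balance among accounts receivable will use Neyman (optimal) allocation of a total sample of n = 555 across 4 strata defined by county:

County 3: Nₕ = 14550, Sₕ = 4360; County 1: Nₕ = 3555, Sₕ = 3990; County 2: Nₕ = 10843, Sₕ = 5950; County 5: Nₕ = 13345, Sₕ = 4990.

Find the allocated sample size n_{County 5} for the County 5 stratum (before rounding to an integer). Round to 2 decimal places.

177.06

Neyman allocation: nₕ = n·NₕSₕ / Σⱼ NⱼSⱼ.
Σ NⱼSⱼ = 14550·4360 + 3555·3990 + 10843·5950 + 13345·4990 = 2.0872985 × 10^8.
n_{County 5} = 555·13345·4990 / (2.0872985 × 10^8) = 177.06.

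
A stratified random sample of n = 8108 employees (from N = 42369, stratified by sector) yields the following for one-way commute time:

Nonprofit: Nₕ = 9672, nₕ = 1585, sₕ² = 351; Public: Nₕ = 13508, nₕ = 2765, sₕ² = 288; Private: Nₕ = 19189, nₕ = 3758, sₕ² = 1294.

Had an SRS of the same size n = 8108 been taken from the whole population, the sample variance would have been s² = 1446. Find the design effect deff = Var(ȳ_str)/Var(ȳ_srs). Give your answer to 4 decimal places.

0.5191

Var(ȳ_str) = Σ Wₕ²(1−fₕ)sₕ²/nₕ with Wₕ = Nₕ/42369:
  Nonprofit: (9672/42369)²·(1−1585/9672)·351/1585 = 0.0096490632
  Public: (13508/42369)²·(1−2765/13508)·288/2765 = 0.0084201059
  Private: (19189/42369)²·(1−3758/19189)·1294/3758 = 0.056797273
  → Var(ȳ_str) = 0.074866442.
Var(ȳ_srs) = (1 − 8108/42369)·1446/8108 = 0.14421365.
deff = 0.074866442 / 0.14421365 = 0.5191.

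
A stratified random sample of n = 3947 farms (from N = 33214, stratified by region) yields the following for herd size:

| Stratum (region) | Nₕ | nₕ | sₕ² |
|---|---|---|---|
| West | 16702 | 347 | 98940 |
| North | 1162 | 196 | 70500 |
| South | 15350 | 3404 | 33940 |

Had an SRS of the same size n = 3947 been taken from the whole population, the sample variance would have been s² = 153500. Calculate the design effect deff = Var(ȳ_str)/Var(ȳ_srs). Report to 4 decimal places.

2.1193

Var(ȳ_str) = Σ Wₕ²(1−fₕ)sₕ²/nₕ with Wₕ = Nₕ/33214:
  West: (16702/33214)²·(1−347/16702)·98940/347 = 70.60234
  North: (1162/33214)²·(1−196/1162)·70500/196 = 0.36599398
  South: (15350/33214)²·(1−3404/15350)·33940/3404 = 1.657337
  → Var(ȳ_str) = 72.625671.
Var(ȳ_srs) = (1 − 3947/33214)·153500/3947 = 34.268751.
deff = 72.625671 / 34.268751 = 2.1193.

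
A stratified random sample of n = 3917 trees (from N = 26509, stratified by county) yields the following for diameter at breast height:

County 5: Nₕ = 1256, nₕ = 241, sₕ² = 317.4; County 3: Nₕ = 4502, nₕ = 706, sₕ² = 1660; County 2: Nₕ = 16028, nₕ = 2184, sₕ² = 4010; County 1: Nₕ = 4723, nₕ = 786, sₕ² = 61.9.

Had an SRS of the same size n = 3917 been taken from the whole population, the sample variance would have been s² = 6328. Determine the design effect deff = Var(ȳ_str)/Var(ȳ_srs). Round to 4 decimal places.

Var(ȳ_str) = Σ Wₕ²(1−fₕ)sₕ²/nₕ with Wₕ = Nₕ/26509:
  County 5: (1256/26509)²·(1−241/1256)·317.4/241 = 0.002389235
  County 3: (4502/26509)²·(1−706/4502)·1660/706 = 0.057180558
  County 2: (16028/26509)²·(1−2184/16028)·4010/2184 = 0.57975696
  County 1: (4723/26509)²·(1−786/4723)·61.9/786 = 0.0020838419
  → Var(ȳ_str) = 0.64141059.
Var(ȳ_srs) = (1 − 3917/26509)·6328/3917 = 1.3768107.
deff = 0.64141059 / 1.3768107 = 0.4659.

0.4659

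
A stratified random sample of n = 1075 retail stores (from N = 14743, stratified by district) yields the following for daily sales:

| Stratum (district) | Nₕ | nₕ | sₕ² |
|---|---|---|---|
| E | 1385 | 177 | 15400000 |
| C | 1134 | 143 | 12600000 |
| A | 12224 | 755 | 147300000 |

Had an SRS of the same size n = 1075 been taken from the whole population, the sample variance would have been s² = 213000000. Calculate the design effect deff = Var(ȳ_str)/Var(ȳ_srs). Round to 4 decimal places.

Var(ȳ_str) = Σ Wₕ²(1−fₕ)sₕ²/nₕ with Wₕ = Nₕ/14743:
  E: (1385/14743)²·(1−177/1385)·15400000/177 = 669.71871
  C: (1134/14743)²·(1−143/1134)·12600000/143 = 455.56409
  A: (12224/14743)²·(1−755/12224)·147300000/755 = 125841.23
  → Var(ȳ_str) = 126966.51.
Var(ȳ_srs) = (1 − 1075/14743)·213000000/1075 = 183692.
deff = 126966.51 / 183692 = 0.6912.

0.6912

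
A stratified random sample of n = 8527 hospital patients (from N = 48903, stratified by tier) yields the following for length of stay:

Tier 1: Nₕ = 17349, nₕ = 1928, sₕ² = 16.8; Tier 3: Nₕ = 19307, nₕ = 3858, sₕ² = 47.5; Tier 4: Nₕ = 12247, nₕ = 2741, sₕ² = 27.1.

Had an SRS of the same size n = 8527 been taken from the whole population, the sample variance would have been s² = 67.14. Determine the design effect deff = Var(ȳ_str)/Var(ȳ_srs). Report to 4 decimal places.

0.4602

Var(ȳ_str) = Σ Wₕ²(1−fₕ)sₕ²/nₕ with Wₕ = Nₕ/48903:
  Tier 1: (17349/48903)²·(1−1928/17349)·16.8/1928 = 9.7480609 × 10^-4
  Tier 3: (19307/48903)²·(1−3858/19307)·47.5/3858 = 0.001535591
  Tier 4: (12247/48903)²·(1−2741/12247)·27.1/2741 = 4.8130102 × 10^-4
  → Var(ȳ_str) = 0.0029916981.
Var(ȳ_srs) = (1 − 8527/48903)·67.14/8527 = 0.0065008907.
deff = 0.0029916981 / 0.0065008907 = 0.4602.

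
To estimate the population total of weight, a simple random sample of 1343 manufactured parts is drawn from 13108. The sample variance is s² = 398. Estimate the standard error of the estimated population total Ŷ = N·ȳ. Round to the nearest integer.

Var(Ŷ) = N²·Var(ȳ) = N²·(1 − n/N)·s²/n.
f = 1343/13108 = 0.10245652; Var(ȳ) = 0.89754348·398/1343 = 0.26598831.
Var(Ŷ) = 13108² · 0.26598831 = 4.5702022 × 10^7.
SE(Ŷ) = √(4.5702022 × 10^7) = 6760.

6760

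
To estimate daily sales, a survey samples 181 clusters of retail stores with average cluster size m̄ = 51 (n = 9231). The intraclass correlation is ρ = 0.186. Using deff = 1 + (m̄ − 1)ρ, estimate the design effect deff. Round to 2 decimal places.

10.30

deff = 1 + (51 − 1)·0.186 = 1 + 9.3 = 10.3.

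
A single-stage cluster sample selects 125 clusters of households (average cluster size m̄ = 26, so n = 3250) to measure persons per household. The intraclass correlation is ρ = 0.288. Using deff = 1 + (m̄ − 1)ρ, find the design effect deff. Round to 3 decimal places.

8.200

deff = 1 + (26 − 1)·0.288 = 1 + 7.2 = 8.2.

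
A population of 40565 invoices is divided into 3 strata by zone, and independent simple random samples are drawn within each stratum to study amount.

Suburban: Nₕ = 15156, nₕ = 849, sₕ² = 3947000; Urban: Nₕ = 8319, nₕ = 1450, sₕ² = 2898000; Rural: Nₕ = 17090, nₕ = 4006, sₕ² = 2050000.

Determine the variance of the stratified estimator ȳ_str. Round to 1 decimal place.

751.6

Var(ȳ_str) = Σₕ Wₕ²(1 − fₕ)sₕ²/nₕ with Wₕ = Nₕ/N, N = 40565.
Suburban: Wₕ = 0.37362258; term = 0.37362258²·(1 − 0.05601742)·3947000/849 = 612.61785.
Urban: Wₕ = 0.20507827; term = 0.20507827²·(1 − 0.17429980)·2898000/1450 = 69.405208.
Rural: Wₕ = 0.42129915; term = 0.42129915²·(1 − 0.23440609)·2050000/4006 = 69.538057.
Sum = 751.56112.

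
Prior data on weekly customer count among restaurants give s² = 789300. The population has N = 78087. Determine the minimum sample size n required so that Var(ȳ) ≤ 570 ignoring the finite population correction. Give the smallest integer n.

Without fpc, n₀ = s²/D = 789300/570 = 1384.7368.
Rounding up, n = 1385.

1385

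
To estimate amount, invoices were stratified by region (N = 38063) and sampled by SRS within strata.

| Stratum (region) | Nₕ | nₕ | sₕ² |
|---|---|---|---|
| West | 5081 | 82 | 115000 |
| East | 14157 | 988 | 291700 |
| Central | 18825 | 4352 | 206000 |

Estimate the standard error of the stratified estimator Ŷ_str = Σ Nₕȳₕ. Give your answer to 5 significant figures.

321810

Var(Ŷ_str) = Σₕ Nₕ²(1 − fₕ)sₕ²/nₕ.
West: 5081²·(1 − 82/5081)·115000/82 = 3.5621838 × 10^10.
East: 14157²·(1 − 988/14157)·291700/988 = 5.504318 × 10^10.
Central: 18825²·(1 − 4352/18825)·206000/4352 = 1.2896501 × 10^10.
Sum = 1.0356152 × 10^11.
SE = √(1.0356152 × 10^11) = 321810.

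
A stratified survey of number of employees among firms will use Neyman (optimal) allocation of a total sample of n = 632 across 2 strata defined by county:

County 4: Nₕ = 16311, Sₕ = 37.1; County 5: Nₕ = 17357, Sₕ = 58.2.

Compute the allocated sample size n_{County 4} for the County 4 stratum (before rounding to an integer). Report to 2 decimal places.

236.76

Neyman allocation: nₕ = n·NₕSₕ / Σⱼ NⱼSⱼ.
Σ NⱼSⱼ = 16311·37.1 + 17357·58.2 = 1.6153155 × 10^6.
n_{County 4} = 632·16311·37.1 / (1.6153155 × 10^6) = 236.76.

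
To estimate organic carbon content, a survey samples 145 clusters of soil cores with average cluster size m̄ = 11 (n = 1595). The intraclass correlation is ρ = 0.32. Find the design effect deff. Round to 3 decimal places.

4.200

deff = 1 + (11 − 1)·0.32 = 1 + 3.2 = 4.2.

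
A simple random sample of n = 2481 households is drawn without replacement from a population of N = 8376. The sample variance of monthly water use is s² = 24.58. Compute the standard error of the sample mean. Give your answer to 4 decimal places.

0.0835

Under SRS without replacement, Var(ȳ) = (1 − f)·s²/n with f = n/N = 2481/8376 = 0.29620344.
Var(ȳ) = (1 − 0.29620344)·24.58/2481 = 0.70379656·0.0099072954 = 0.0069727205.
SE(ȳ) = √(0.0069727205) = 0.0835.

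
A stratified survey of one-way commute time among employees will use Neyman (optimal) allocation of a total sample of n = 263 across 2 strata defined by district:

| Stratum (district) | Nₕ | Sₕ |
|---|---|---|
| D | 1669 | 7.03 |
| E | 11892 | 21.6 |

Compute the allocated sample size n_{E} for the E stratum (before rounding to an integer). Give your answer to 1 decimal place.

251.5

Neyman allocation: nₕ = n·NₕSₕ / Σⱼ NⱼSⱼ.
Σ NⱼSⱼ = 1669·7.03 + 11892·21.6 = 268600.27.
n_{E} = 263·11892·21.6 / 268600.27 = 251.5.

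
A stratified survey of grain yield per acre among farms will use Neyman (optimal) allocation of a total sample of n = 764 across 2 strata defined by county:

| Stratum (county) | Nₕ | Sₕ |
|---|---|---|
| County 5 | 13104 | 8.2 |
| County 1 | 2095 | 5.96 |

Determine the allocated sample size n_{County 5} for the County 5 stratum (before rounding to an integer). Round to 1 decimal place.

684.5

Neyman allocation: nₕ = n·NₕSₕ / Σⱼ NⱼSⱼ.
Σ NⱼSⱼ = 13104·8.2 + 2095·5.96 = 119939.
n_{County 5} = 764·13104·8.2 / 119939 = 684.5.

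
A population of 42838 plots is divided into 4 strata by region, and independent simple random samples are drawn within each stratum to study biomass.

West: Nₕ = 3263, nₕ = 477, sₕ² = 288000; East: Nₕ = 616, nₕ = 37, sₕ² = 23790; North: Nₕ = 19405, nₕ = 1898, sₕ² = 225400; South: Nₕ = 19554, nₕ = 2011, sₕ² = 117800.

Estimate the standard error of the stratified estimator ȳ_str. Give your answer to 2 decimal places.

Var(ȳ_str) = Σₕ Wₕ²(1 − fₕ)sₕ²/nₕ with Wₕ = Nₕ/N, N = 42838.
West: Wₕ = 0.07617069; term = 0.07617069²·(1 − 0.14618449)·288000/477 = 2.9909828.
East: Wₕ = 0.01437976; term = 0.01437976²·(1 − 0.06006494)·23790/37 = 0.1249665.
North: Wₕ = 0.45298567; term = 0.45298567²·(1 − 0.09780984)·225400/1898 = 21.984911.
South: Wₕ = 0.45646389; term = 0.45646389²·(1 − 0.10284341)·117800/2011 = 10.950005.
Sum = 36.050865.
SE = √(36.050865) = 6.00.

6.00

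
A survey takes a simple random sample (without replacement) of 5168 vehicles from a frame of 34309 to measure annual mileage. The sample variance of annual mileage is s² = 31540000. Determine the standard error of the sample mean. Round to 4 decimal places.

71.9976

Under SRS without replacement, Var(ȳ) = (1 − f)·s²/n with f = n/N = 5168/34309 = 0.15063103.
Var(ȳ) = (1 − 0.15063103)·31540000/5168 = 0.84936897·6102.9412 = 5183.6489.
SE(ȳ) = √(5183.6489) = 71.9976.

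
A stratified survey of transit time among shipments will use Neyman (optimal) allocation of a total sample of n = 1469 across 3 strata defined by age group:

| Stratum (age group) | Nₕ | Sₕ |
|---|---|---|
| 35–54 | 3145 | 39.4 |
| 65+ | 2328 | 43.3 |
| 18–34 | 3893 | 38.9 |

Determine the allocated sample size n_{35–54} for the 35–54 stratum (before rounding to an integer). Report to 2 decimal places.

483.92

Neyman allocation: nₕ = n·NₕSₕ / Σⱼ NⱼSⱼ.
Σ NⱼSⱼ = 3145·39.4 + 2328·43.3 + 3893·38.9 = 376153.1.
n_{35–54} = 1469·3145·39.4 / 376153.1 = 483.92.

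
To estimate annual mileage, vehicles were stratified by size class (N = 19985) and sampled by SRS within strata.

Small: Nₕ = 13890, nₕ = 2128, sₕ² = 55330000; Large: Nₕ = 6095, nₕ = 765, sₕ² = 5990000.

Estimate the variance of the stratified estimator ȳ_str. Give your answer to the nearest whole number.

Var(ȳ_str) = Σₕ Wₕ²(1 − fₕ)sₕ²/nₕ with Wₕ = Nₕ/N, N = 19985.
Small: Wₕ = 0.69502127; term = 0.69502127²·(1 − 0.15320374)·55330000/2128 = 10635.653.
Large: Wₕ = 0.30497873; term = 0.30497873²·(1 − 0.12551272)·5990000/765 = 636.88057.
Sum = 11272.534.

11273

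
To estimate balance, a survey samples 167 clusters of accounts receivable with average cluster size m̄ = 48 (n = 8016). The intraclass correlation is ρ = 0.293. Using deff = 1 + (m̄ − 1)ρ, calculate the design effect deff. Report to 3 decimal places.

deff = 1 + (48 − 1)·0.293 = 1 + 13.771 = 14.771.

14.771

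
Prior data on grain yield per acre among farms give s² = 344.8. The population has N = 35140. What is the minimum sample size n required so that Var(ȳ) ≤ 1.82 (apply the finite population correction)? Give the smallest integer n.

Without fpc, n₀ = s²/D = 344.8/1.82 = 189.4505.
With fpc, (1 − n/N)·s²/n ≤ D requires n ≥ n₀/(1 + n₀/N) = 189.4505/(1 + 189.4505/35140) = 188.4346.
Rounding up, n = 189.

189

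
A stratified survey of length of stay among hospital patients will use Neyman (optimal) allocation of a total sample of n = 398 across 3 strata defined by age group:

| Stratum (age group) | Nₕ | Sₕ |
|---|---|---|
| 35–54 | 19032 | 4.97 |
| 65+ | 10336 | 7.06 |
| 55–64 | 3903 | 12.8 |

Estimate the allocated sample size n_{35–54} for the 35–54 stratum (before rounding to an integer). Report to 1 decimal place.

173.1

Neyman allocation: nₕ = n·NₕSₕ / Σⱼ NⱼSⱼ.
Σ NⱼSⱼ = 19032·4.97 + 10336·7.06 + 3903·12.8 = 217519.6.
n_{35–54} = 398·19032·4.97 / 217519.6 = 173.1.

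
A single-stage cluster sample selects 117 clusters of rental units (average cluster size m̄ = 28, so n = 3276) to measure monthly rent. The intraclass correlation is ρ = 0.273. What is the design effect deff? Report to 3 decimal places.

deff = 1 + (28 − 1)·0.273 = 1 + 7.371 = 8.371.

8.371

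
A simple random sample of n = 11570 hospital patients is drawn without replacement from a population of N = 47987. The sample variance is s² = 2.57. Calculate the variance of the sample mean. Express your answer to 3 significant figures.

1.69 × 10^-4

Under SRS without replacement, Var(ȳ) = (1 − f)·s²/n with f = n/N = 11570/47987 = 0.24110697.
Var(ȳ) = (1 − 0.24110697)·2.57/11570 = 0.75889303·2.2212619 × 10^-4 = 1.6857002 × 10^-4.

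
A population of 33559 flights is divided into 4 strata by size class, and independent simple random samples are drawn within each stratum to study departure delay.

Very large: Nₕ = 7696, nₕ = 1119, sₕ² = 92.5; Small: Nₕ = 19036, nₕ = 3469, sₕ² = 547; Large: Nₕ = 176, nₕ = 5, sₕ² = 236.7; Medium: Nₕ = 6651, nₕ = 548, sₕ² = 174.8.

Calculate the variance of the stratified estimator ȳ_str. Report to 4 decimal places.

0.0580

Var(ȳ_str) = Σₕ Wₕ²(1 − fₕ)sₕ²/nₕ with Wₕ = Nₕ/N, N = 33559.
Very large: Wₕ = 0.22932745; term = 0.22932745²·(1 − 0.14540021)·92.5/1119 = 0.003715237.
Small: Wₕ = 0.56723979; term = 0.56723979²·(1 − 0.18223366)·547/3469 = 0.041490209.
Large: Wₕ = 0.00524449; term = 0.00524449²·(1 − 0.02840909)·236.7/5 = 0.001265083.
Medium: Wₕ = 0.19818827; term = 0.19818827²·(1 − 0.08239363)·174.8/548 = 0.011496699.
Sum = 0.057967228.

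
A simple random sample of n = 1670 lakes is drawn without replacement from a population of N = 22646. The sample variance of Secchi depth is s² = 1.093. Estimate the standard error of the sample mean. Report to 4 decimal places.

Under SRS without replacement, Var(ȳ) = (1 − f)·s²/n with f = n/N = 1670/22646 = 0.07374371.
Var(ȳ) = (1 − 0.07374371)·1.093/1670 = 0.92625629·6.5449102 × 10^-4 = 6.0622642 × 10^-4.
SE(ȳ) = √(6.0622642 × 10^-4) = 0.0246.

0.0246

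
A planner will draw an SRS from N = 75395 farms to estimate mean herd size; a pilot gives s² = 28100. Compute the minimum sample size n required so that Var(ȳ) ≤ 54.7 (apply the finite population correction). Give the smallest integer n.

Without fpc, n₀ = s²/D = 28100/54.7 = 513.7112.
With fpc, (1 − n/N)·s²/n ≤ D requires n ≥ n₀/(1 + n₀/N) = 513.7112/(1 + 513.7112/75395) = 510.2347.
Rounding up, n = 511.

511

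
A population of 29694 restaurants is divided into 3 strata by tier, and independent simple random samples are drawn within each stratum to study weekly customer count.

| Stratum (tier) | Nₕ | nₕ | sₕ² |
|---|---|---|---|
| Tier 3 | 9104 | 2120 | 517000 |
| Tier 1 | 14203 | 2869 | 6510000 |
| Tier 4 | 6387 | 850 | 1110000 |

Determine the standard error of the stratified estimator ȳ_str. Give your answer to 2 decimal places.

Var(ȳ_str) = Σₕ Wₕ²(1 − fₕ)sₕ²/nₕ with Wₕ = Nₕ/N, N = 29694.
Tier 3: Wₕ = 0.30659392; term = 0.30659392²·(1 − 0.23286467)·517000/2120 = 17.585461.
Tier 1: Wₕ = 0.47831212; term = 0.47831212²·(1 − 0.20199958)·6510000/2869 = 414.26317.
Tier 4: Wₕ = 0.21509396; term = 0.21509396²·(1 − 0.13308282)·1110000/850 = 52.376694.
Sum = 484.22533.
SE = √(484.22533) = 22.01.

22.01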